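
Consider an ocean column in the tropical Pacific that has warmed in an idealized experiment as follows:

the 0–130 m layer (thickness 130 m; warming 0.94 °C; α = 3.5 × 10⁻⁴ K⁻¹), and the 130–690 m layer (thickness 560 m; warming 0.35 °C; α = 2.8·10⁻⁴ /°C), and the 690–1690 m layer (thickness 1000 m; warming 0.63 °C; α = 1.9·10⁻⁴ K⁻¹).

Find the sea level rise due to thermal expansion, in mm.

220 mm

Layer 1: 0.94 × 3.5×10⁻⁴ × 130 = 0.04277 m
Layer 2: 560 × 2.8×10⁻⁴ × 0.35 = 0.05488 m
1.9×10⁻⁴ × 1000 × 0.63 = 0.11970 m
Δh = 0.04277 + 0.05488 + 0.11970 = 0.21735 m ≈ 220 mm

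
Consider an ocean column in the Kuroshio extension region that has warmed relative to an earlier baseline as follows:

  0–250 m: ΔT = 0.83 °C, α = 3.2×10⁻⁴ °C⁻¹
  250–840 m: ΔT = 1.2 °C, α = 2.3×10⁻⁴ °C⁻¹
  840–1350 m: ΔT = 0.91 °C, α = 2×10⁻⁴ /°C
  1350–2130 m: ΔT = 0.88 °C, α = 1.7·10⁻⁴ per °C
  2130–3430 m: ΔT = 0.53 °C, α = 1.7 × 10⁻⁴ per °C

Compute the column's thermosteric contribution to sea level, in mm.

about 556 mm

Layer 1: 250 × 3.2×10⁻⁴ × 0.83 = 0.06640 m
250–840 m: 590 × 2.3×10⁻⁴ × 1.2 = 0.16284 m
510 × 0.91 × 2×10⁻⁴ = 0.09282 m
Layer 4: 780 × 1.7×10⁻⁴ × 0.88 = 0.116688 m
Layer 5: 1.7×10⁻⁴ × 0.53 × 1300 = 0.11713 m
Δh = 0.06640 + 0.16284 + 0.09282 + 0.116688 + 0.11713 = 0.555878 m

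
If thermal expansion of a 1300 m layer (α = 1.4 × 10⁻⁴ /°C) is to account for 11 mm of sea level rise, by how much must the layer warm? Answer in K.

ΔT = Δh/(αH) = 0.011 / (1.4×10⁻⁴ × 1300) ≈ 0.06044 K

about 0.0604 K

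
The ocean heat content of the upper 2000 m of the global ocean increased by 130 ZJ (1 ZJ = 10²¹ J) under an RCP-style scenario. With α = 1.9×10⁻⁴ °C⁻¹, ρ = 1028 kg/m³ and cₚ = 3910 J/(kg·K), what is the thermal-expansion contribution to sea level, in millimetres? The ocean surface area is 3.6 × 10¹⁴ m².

Δh = 17 mm

Per unit area: Q = 130×10²¹ / (3.6×10¹⁴) ≈ 3.611×10⁸ J/m²
Δh = αQ/(ρcₚ) = 1.9×10⁻⁴ × 3.611×10⁸ / (1028 × 3910) ≈ 0.017069 m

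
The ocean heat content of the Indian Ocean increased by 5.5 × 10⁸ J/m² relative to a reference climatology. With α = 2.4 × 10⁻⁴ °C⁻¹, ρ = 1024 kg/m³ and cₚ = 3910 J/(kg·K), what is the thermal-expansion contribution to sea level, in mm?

Δh = αQ/(ρcₚ) = 2.4×10⁻⁴ × 5.5×10⁸ / (1024 × 3910) ≈ 0.032968 m

about 33 mm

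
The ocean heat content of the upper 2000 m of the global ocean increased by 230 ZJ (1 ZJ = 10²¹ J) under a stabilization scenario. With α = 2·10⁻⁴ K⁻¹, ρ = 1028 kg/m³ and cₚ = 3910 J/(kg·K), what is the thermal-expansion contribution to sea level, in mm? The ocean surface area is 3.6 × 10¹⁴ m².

about 32 mm

Per unit area: Q = 230×10²¹ / (3.6×10¹⁴) ≈ 6.389×10⁸ J/m²
Δh = αQ/(ρcₚ) = 2×10⁻⁴ × 6.389×10⁸ / (1028 × 3910) ≈ 0.03179 m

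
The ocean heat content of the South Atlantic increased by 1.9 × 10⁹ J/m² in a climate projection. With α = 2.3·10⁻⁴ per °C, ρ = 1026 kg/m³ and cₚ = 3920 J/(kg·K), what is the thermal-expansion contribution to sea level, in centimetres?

10.9 cm

Δh = αQ/(ρcₚ) = 2.3×10⁻⁴ × 1.9×10⁹ / (1026 × 3920) ≈ 0.10865 m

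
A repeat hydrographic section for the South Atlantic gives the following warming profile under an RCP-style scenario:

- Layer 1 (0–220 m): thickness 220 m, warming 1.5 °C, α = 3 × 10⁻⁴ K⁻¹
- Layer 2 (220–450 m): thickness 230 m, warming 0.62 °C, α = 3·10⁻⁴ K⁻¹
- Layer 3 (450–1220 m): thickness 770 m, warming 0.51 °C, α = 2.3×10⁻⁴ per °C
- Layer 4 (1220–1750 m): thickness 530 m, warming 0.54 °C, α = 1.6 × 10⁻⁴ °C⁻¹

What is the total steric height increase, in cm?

Δh = 28 cm

0–220 m: 220 × 1.5 × 3×10⁻⁴ = 0.09900 m
Layer 2: 3×10⁻⁴ × 0.62 × 230 = 0.04278 m
450–1220 m: 0.51 × 770 × 2.3×10⁻⁴ = 0.090321 m
1220–1750 m: 0.54 × 530 × 1.6×10⁻⁴ = 0.045792 m
Δh = 0.09900 + 0.04278 + 0.090321 + 0.045792 = 0.277893 m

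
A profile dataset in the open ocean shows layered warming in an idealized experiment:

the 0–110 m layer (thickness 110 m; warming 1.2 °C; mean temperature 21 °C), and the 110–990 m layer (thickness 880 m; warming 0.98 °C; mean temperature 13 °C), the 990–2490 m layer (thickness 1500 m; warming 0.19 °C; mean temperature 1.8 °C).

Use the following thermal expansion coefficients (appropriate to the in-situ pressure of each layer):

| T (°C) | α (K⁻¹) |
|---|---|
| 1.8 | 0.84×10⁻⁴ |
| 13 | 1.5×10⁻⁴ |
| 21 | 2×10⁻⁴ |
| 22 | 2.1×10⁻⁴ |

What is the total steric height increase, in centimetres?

Δh ≈ 18 cm

Layer 1 at 21 °C → α = 2×10⁻⁴ K⁻¹
Layer 2 at 13 °C → α = 1.5×10⁻⁴ K⁻¹
Layer 3 at 1.8 °C → α = 0.84×10⁻⁴ K⁻¹
0–110 m: 2×10⁻⁴ × 1.2 × 110 = 0.02640 m
110–990 m: 880 × 0.98 × 1.5×10⁻⁴ = 0.12936 m
Layer 3: 0.19 × 1500 × 0.84×10⁻⁴ = 0.02394 m
Δh = 0.02640 + 0.12936 + 0.02394 = 0.17970 m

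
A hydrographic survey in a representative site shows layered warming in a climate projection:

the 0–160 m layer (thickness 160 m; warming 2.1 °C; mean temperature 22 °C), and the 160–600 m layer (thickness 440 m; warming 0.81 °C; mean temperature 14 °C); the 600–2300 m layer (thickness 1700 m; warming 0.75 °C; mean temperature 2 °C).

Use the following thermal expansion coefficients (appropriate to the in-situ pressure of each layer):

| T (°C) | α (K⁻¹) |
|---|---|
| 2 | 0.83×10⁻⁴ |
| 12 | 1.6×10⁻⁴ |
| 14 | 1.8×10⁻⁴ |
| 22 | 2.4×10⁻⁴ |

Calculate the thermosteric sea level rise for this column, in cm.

Layer 1 at 22 °C → α = 2.4×10⁻⁴ K⁻¹
Layer 2 at 14 °C → α = 1.8×10⁻⁴ K⁻¹
Layer 3 at 2 °C → α = 0.83×10⁻⁴ K⁻¹
0–160 m: 2.4×10⁻⁴ × 2.1 × 160 = 0.08064 m
Layer 2: 440 × 1.8×10⁻⁴ × 0.81 = 0.064152 m
0.75 × 0.83×10⁻⁴ × 1700 = 0.105825 m
Δh = 0.08064 + 0.064152 + 0.105825 = 0.250617 m

about 25.1 cm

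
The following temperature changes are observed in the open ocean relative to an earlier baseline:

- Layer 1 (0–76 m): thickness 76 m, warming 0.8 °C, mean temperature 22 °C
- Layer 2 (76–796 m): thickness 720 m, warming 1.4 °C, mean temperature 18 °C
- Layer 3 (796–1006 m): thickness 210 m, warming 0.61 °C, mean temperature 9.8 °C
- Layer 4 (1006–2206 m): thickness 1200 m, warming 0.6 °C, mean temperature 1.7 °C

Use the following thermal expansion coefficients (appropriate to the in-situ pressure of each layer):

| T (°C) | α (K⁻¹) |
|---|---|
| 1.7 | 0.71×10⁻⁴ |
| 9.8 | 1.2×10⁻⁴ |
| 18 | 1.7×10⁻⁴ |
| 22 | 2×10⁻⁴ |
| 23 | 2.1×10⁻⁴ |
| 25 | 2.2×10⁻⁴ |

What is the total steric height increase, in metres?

0.25 m

Layer 1 at 22 °C → α = 2×10⁻⁴ K⁻¹
Layer 2 at 18 °C → α = 1.7×10⁻⁴ K⁻¹
Layer 3 at 9.8 °C → α = 1.2×10⁻⁴ K⁻¹
Layer 4 at 1.7 °C → α = 0.71×10⁻⁴ K⁻¹
0.8 × 2×10⁻⁴ × 76 = 0.01216 m
76–796 m: 1.7×10⁻⁴ × 720 × 1.4 = 0.17136 m
210 × 0.61 × 1.2×10⁻⁴ = 0.015372 m
Layer 4: 1200 × 0.6 × 0.71×10⁻⁴ = 0.05112 m
Δh = 0.01216 + 0.17136 + 0.015372 + 0.05112 = 0.250012 m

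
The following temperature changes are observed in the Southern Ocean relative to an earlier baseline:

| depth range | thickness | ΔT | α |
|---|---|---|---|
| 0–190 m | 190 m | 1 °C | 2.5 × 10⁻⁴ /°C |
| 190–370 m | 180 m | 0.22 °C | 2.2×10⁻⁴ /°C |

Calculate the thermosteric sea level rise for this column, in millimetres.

56 mm of thermosteric rise

Layer 1: 1 × 190 × 2.5×10⁻⁴ = 0.04750 m
190–370 m: 2.2×10⁻⁴ × 180 × 0.22 = 0.008712 m
Δh = 0.04750 + 0.008712 = 0.056212 m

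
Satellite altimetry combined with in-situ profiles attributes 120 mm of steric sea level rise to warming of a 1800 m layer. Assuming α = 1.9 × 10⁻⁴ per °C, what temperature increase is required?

0.351 K

ΔT = Δh/(αH) = 0.12 / (1.9×10⁻⁴ × 1800) ≈ 0.3509 K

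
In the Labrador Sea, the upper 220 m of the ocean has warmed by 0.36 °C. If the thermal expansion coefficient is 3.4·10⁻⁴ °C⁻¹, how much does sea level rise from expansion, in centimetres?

Δh = αΔT·H = 3.4×10⁻⁴ × 0.36 × 220 = 0.026928 m

Δh = 2.7 cm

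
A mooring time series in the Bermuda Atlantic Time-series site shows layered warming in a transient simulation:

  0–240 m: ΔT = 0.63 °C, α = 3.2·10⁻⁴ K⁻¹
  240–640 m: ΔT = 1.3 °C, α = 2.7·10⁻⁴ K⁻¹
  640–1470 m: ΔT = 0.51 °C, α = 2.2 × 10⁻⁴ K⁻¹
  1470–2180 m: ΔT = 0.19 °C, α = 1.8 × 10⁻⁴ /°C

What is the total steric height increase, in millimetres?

Layer 1: 3.2×10⁻⁴ × 0.63 × 240 = 0.048384 m
Layer 2: 2.7×10⁻⁴ × 400 × 1.3 = 0.14040 m
640–1470 m: 2.2×10⁻⁴ × 830 × 0.51 = 0.093126 m
0.19 × 1.8×10⁻⁴ × 710 = 0.024282 m
Δh = 0.048384 + 0.14040 + 0.093126 + 0.024282 = 0.306192 m

Δh ≈ 306 mm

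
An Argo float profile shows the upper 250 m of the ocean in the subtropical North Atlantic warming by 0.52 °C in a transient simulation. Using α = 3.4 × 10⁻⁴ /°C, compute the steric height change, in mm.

44.2 mm

Δh = αΔT·H = 3.4×10⁻⁴ × 0.52 × 250 = 0.04420 m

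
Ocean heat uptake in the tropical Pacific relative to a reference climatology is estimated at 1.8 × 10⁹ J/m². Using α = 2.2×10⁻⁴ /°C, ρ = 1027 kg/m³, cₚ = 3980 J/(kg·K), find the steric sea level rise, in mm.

about 97 mm

Δh = αQ/(ρcₚ) = 2.2×10⁻⁴ × 1.8×10⁹ / (1027 × 3980) ≈ 0.096882 m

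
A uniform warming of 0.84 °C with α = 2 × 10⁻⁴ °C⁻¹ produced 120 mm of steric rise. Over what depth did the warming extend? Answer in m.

about 710 m

H = Δh/(αΔT) = 0.12 / (2×10⁻⁴ × 0.84) ≈ 714.3 m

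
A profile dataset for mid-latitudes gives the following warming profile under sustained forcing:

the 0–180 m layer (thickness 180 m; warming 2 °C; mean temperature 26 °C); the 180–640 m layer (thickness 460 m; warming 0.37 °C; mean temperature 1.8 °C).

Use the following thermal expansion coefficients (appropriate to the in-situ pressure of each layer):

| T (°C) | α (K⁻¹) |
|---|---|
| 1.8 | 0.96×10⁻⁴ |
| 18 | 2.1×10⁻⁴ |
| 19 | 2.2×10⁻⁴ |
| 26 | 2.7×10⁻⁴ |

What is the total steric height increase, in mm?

Δh = 114 mm

Layer 1 at 26 °C → α = 2.7×10⁻⁴ K⁻¹
Layer 2 at 1.8 °C → α = 0.96×10⁻⁴ K⁻¹
0–180 m: 2 × 180 × 2.7×10⁻⁴ = 0.09720 m
0.37 × 0.96×10⁻⁴ × 460 = 0.0163392 m
Δh = 0.09720 + 0.0163392 = 0.1135392 m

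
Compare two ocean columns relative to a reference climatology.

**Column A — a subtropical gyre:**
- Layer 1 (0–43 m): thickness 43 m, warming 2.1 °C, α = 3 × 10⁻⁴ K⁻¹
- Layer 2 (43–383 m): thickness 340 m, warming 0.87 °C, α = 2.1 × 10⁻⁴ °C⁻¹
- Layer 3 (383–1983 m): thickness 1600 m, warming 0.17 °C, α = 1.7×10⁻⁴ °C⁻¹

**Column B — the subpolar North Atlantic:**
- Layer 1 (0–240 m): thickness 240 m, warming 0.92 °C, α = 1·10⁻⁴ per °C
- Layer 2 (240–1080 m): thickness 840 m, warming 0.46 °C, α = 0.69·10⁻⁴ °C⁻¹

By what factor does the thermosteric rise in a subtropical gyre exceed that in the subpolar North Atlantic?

≈ 2.78×

A 0–43 m: 3×10⁻⁴ × 43 × 2.1 = 0.02709 m
A Layer 2: 0.87 × 2.1×10⁻⁴ × 340 = 0.062118 m
A Layer 3: 0.17 × 1600 × 1.7×10⁻⁴ = 0.04624 m
A total: 0.135448 m
B 240 × 0.92 × 1×10⁻⁴ = 0.02208 m
B 240–1080 m: 0.46 × 0.69×10⁻⁴ × 840 = 0.0266616 m
B total: 0.0487416 m
Ratio: 0.135448 / 0.0487416 ≈ 2.779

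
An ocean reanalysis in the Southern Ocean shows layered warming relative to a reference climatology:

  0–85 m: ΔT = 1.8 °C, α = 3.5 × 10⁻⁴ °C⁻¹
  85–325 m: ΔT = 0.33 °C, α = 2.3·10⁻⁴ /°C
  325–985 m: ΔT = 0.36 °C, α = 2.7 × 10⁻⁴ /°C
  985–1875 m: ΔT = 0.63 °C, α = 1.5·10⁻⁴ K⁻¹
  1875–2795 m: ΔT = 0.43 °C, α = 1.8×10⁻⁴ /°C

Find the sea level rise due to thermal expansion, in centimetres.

Δh = 29.1 cm

3.5×10⁻⁴ × 85 × 1.8 = 0.05355 m
85–325 m: 240 × 2.3×10⁻⁴ × 0.33 = 0.018216 m
Layer 3: 0.36 × 2.7×10⁻⁴ × 660 = 0.064152 m
1.5×10⁻⁴ × 890 × 0.63 = 0.084105 m
Layer 5: 0.43 × 920 × 1.8×10⁻⁴ = 0.071208 m
Δh = 0.05355 + 0.018216 + 0.064152 + 0.084105 + 0.071208 = 0.291231 m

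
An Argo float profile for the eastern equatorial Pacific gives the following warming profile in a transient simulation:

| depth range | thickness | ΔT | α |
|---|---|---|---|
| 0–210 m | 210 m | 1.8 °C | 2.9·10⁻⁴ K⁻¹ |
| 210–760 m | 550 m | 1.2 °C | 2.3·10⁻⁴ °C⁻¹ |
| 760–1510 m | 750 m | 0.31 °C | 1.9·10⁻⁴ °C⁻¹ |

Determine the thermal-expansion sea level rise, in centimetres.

Δh = 30.6 cm

Layer 1: 2.9×10⁻⁴ × 1.8 × 210 = 0.10962 m
Layer 2: 1.2 × 550 × 2.3×10⁻⁴ = 0.15180 m
760–1510 m: 750 × 0.31 × 1.9×10⁻⁴ = 0.044175 m
Δh = 0.10962 + 0.15180 + 0.044175 = 0.305595 m ≈ 30.6 cm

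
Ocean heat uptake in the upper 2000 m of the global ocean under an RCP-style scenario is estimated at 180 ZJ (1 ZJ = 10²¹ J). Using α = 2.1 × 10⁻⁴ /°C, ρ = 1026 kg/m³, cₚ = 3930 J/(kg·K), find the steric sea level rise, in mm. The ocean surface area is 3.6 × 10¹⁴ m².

Per unit area: Q = 180×10²¹ / (3.6×10¹⁴) = 5×10⁸ J/m²
Δh = αQ/(ρcₚ) = 2.1×10⁻⁴ × 5×10⁸ / (1026 × 3930) ≈ 0.026041 m

26 mm of thermosteric rise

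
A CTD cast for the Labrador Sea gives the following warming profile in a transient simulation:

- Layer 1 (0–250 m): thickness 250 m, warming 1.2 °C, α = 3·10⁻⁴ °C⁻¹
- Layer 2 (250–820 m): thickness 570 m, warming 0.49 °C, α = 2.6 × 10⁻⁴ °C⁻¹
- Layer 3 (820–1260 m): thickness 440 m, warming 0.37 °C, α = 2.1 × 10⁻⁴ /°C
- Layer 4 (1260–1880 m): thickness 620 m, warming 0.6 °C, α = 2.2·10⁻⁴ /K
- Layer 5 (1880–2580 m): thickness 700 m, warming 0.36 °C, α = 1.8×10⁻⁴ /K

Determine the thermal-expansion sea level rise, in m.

0–250 m: 250 × 3×10⁻⁴ × 1.2 = 0.09000 m
250–820 m: 0.49 × 2.6×10⁻⁴ × 570 = 0.072618 m
820–1260 m: 440 × 0.37 × 2.1×10⁻⁴ = 0.034188 m
Layer 4: 620 × 2.2×10⁻⁴ × 0.6 = 0.08184 m
700 × 0.36 × 1.8×10⁻⁴ = 0.04536 m
Δh = 0.09000 + 0.072618 + 0.034188 + 0.08184 + 0.04536 = 0.324006 m ≈ 0.32 m

about 0.32 m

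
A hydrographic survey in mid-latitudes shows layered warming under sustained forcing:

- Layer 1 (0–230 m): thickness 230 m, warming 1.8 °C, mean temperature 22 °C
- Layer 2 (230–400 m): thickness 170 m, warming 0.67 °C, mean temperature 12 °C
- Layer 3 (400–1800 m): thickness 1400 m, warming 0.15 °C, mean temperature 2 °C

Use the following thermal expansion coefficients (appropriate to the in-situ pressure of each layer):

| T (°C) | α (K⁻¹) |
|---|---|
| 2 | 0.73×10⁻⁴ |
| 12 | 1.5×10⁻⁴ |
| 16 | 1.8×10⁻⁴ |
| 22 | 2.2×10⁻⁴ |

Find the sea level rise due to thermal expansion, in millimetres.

Layer 1 at 22 °C → α = 2.2×10⁻⁴ K⁻¹
Layer 2 at 12 °C → α = 1.5×10⁻⁴ K⁻¹
Layer 3 at 2 °C → α = 0.73×10⁻⁴ K⁻¹
0–230 m: 230 × 2.2×10⁻⁴ × 1.8 = 0.09108 m
0.67 × 1.5×10⁻⁴ × 170 = 0.017085 m
Layer 3: 0.73×10⁻⁴ × 1400 × 0.15 = 0.01533 m
Δh = 0.09108 + 0.017085 + 0.01533 = 0.123495 m ≈ 123 mm

Δh = 123 mm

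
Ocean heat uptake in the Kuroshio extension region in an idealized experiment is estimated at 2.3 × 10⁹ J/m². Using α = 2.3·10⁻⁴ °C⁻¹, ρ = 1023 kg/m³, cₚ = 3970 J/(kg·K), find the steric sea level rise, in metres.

Δh = αQ/(ρcₚ) = 2.3×10⁻⁴ × 2.3×10⁹ / (1023 × 3970) ≈ 0.13025 m

about 0.13 m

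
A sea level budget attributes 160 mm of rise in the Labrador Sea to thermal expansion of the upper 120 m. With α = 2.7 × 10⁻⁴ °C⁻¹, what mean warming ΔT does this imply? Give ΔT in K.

ΔT = Δh/(αH) = 0.16 / (2.7×10⁻⁴ × 120) ≈ 4.938 K

ΔT ≈ 4.94 K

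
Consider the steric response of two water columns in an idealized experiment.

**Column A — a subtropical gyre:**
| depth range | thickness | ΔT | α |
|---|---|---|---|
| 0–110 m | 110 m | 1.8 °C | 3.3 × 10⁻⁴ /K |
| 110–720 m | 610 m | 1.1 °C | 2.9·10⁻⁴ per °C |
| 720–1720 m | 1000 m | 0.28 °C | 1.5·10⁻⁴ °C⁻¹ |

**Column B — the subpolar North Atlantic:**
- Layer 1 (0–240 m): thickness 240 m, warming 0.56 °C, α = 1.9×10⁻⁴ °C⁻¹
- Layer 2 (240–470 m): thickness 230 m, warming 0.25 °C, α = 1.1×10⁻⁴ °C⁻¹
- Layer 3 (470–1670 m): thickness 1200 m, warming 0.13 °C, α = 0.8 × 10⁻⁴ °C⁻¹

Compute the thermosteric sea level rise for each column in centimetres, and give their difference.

A 0–110 m: 110 × 1.8 × 3.3×10⁻⁴ = 0.06534 m
A 110–720 m: 1.1 × 2.9×10⁻⁴ × 610 = 0.19459 m
A 720–1720 m: 1.5×10⁻⁴ × 1000 × 0.28 = 0.04200 m
A total: 0.30193 m
B 0–240 m: 240 × 1.9×10⁻⁴ × 0.56 = 0.025536 m
B Layer 2: 230 × 0.25 × 1.1×10⁻⁴ = 0.006325 m
B 1200 × 0.8×10⁻⁴ × 0.13 = 0.01248 m
B total: 0.044341 m
Difference: 0.30193 − 0.044341 = 0.257589 m

A: 30.2 cm; B: 4.43 cm; difference 25.8 cm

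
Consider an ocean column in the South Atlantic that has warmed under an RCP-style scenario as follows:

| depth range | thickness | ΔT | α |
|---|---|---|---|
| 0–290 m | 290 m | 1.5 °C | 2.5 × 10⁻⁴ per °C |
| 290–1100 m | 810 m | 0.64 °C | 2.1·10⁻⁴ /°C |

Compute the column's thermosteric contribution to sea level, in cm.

290 × 1.5 × 2.5×10⁻⁴ = 0.10875 m
290–1100 m: 2.1×10⁻⁴ × 810 × 0.64 = 0.108864 m
Δh = 0.10875 + 0.108864 = 0.217614 m ≈ 21.8 cm

about 21.8 cm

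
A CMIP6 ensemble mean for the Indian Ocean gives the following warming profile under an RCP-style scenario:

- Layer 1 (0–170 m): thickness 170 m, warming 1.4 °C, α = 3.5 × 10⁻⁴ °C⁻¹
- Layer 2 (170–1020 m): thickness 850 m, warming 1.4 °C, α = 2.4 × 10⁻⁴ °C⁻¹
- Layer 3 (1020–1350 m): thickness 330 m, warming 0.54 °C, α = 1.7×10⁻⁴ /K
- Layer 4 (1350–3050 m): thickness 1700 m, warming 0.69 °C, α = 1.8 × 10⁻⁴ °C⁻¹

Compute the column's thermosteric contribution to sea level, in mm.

610 mm of thermosteric rise

3.5×10⁻⁴ × 1.4 × 170 = 0.08330 m
170–1020 m: 2.4×10⁻⁴ × 850 × 1.4 = 0.28560 m
1020–1350 m: 1.7×10⁻⁴ × 0.54 × 330 = 0.030294 m
Layer 4: 0.69 × 1.8×10⁻⁴ × 1700 = 0.21114 m
Δh = 0.08330 + 0.28560 + 0.030294 + 0.21114 = 0.610334 m ≈ 610 mm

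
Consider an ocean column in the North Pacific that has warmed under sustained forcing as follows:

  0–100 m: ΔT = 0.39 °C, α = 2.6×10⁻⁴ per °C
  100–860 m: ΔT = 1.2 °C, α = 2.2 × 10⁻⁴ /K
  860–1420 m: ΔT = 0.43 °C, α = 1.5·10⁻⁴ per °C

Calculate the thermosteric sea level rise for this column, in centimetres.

Δh ≈ 24.7 cm

2.6×10⁻⁴ × 0.39 × 100 = 0.01014 m
Layer 2: 1.2 × 760 × 2.2×10⁻⁴ = 0.20064 m
860–1420 m: 1.5×10⁻⁴ × 560 × 0.43 = 0.03612 m
Δh = 0.01014 + 0.20064 + 0.03612 = 0.24690 m ≈ 24.7 cm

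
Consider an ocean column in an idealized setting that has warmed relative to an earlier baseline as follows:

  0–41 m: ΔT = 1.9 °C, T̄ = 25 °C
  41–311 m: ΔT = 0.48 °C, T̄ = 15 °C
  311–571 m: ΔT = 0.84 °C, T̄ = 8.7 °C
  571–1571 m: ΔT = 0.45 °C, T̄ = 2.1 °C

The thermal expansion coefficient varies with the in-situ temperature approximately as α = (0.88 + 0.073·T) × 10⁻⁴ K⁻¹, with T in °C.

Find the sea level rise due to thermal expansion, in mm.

Layer 1: α = (0.88 + 0.073×25)×10⁻⁴ = 2.705×10⁻⁴ K⁻¹
Layer 2: α = (0.88 + 0.073×15)×10⁻⁴ = 1.975×10⁻⁴ K⁻¹
Layer 3: α = (0.88 + 0.073×8.7)×10⁻⁴ = 1.5151×10⁻⁴ K⁻¹
Layer 4: α = (0.88 + 0.073×2.1)×10⁻⁴ = 1.0333×10⁻⁴ K⁻¹
1.9 × 2.705×10⁻⁴ × 41 = 0.02107195 m
41–311 m: 1.975×10⁻⁴ × 0.48 × 270 = 0.025596 m
Layer 3: 1.5151×10⁻⁴ × 260 × 0.84 = 0.033089784 m
Layer 4: 1.0333×10⁻⁴ × 1000 × 0.45 = 0.0464985 m
Δh = 0.02107195 + 0.025596 + 0.033089784 + 0.0464985 = 0.126256234 m ≈ 126 mm

about 126 mm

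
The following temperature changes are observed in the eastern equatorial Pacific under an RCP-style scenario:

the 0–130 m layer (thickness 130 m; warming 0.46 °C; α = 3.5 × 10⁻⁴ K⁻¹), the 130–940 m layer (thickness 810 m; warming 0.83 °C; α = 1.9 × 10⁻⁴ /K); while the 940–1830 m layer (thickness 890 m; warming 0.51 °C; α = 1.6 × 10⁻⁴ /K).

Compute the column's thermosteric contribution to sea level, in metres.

0.221 m of thermosteric rise

3.5×10⁻⁴ × 130 × 0.46 = 0.02093 m
1.9×10⁻⁴ × 810 × 0.83 = 0.127737 m
890 × 0.51 × 1.6×10⁻⁴ = 0.072624 m
Δh = 0.02093 + 0.127737 + 0.072624 = 0.221291 m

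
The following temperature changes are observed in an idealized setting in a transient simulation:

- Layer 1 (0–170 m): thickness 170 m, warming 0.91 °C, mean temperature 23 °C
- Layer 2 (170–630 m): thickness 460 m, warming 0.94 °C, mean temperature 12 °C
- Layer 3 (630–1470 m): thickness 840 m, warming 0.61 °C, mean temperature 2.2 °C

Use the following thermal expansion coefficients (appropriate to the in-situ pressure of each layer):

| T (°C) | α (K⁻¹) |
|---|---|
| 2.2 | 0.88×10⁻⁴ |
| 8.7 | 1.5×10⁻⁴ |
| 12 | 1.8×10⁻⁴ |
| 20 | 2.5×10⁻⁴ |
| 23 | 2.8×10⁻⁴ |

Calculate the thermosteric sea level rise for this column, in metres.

Layer 1 at 23 °C → α = 2.8×10⁻⁴ K⁻¹
Layer 2 at 12 °C → α = 1.8×10⁻⁴ K⁻¹
Layer 3 at 2.2 °C → α = 0.88×10⁻⁴ K⁻¹
0–170 m: 0.91 × 2.8×10⁻⁴ × 170 = 0.043316 m
460 × 1.8×10⁻⁴ × 0.94 = 0.077832 m
Layer 3: 840 × 0.88×10⁻⁴ × 0.61 = 0.0450912 m
Δh = 0.043316 + 0.077832 + 0.0450912 = 0.1662392 m

0.166 m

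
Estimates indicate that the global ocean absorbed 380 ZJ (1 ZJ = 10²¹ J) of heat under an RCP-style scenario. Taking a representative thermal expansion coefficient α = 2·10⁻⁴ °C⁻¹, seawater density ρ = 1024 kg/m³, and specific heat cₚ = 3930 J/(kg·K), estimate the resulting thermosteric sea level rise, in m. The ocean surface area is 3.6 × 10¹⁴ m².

0.0525 m of thermosteric rise

Per unit area: Q = 380×10²¹ / (3.6×10¹⁴) ≈ 1.056×10⁹ J/m²
Δh = αQ/(ρcₚ) = 2×10⁻⁴ × 1.056×10⁹ / (1024 × 3930) ≈ 0.052481 m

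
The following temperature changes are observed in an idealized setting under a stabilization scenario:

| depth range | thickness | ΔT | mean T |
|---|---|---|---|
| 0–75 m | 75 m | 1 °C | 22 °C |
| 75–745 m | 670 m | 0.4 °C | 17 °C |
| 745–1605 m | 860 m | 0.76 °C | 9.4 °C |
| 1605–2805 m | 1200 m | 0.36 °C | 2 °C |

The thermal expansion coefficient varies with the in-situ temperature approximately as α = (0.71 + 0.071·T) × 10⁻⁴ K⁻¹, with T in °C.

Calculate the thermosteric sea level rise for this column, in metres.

Layer 1: α = (0.71 + 0.071×22)×10⁻⁴ = 2.272×10⁻⁴ K⁻¹
Layer 2: α = (0.71 + 0.071×17)×10⁻⁴ = 1.917×10⁻⁴ K⁻¹
Layer 3: α = (0.71 + 0.071×9.4)×10⁻⁴ = 1.3774×10⁻⁴ K⁻¹
Layer 4: α = (0.71 + 0.071×2)×10⁻⁴ = 0.852×10⁻⁴ K⁻¹
75 × 1 × 2.272×10⁻⁴ = 0.01704 m
670 × 1.917×10⁻⁴ × 0.4 = 0.0513756 m
Layer 3: 1.3774×10⁻⁴ × 860 × 0.76 = 0.090026864 m
Layer 4: 0.36 × 0.852×10⁻⁴ × 1200 = 0.0368064 m
Δh = 0.01704 + 0.0513756 + 0.090026864 + 0.0368064 = 0.195248864 m

about 0.195 m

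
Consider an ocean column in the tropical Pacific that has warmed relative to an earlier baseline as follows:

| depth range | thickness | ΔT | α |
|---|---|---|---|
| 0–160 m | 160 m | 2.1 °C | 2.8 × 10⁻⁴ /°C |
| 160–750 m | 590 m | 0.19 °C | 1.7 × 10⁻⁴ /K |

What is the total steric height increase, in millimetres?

0–160 m: 2.8×10⁻⁴ × 2.1 × 160 = 0.09408 m
Layer 2: 1.7×10⁻⁴ × 590 × 0.19 = 0.019057 m
Δh = 0.09408 + 0.019057 = 0.113137 m ≈ 113 mm

113 mm of thermosteric rise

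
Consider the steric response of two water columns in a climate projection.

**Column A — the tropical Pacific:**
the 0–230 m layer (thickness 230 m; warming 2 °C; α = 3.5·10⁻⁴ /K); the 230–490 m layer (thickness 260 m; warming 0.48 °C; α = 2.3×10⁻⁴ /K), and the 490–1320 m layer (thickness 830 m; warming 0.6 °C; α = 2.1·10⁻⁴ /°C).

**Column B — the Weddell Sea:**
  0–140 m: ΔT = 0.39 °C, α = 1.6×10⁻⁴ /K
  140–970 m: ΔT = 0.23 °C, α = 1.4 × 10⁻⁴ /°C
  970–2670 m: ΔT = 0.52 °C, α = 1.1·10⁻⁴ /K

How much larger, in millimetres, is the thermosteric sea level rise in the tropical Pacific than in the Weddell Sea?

Δh_A − Δh_B ≈ 162 mm

A 3.5×10⁻⁴ × 2 × 230 = 0.16100 m
A Layer 2: 0.48 × 260 × 2.3×10⁻⁴ = 0.028704 m
A 490–1320 m: 2.1×10⁻⁴ × 0.6 × 830 = 0.10458 m
A total: 0.294284 m
B 0.39 × 140 × 1.6×10⁻⁴ = 0.008736 m
B 0.23 × 1.4×10⁻⁴ × 830 = 0.026726 m
B Layer 3: 0.52 × 1700 × 1.1×10⁻⁴ = 0.09724 m
B total: 0.132702 m
Difference: 0.294284 − 0.132702 = 0.161582 m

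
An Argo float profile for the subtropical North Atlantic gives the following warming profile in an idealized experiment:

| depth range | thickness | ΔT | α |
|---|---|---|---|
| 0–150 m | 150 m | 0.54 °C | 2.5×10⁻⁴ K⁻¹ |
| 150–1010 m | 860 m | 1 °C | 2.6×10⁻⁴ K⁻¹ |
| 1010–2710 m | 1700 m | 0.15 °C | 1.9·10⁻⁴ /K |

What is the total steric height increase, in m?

Layer 1: 2.5×10⁻⁴ × 0.54 × 150 = 0.02025 m
Layer 2: 2.6×10⁻⁴ × 1 × 860 = 0.22360 m
1010–2710 m: 1700 × 0.15 × 1.9×10⁻⁴ = 0.04845 m
Δh = 0.02025 + 0.22360 + 0.04845 = 0.29230 m ≈ 0.29 m

about 0.29 m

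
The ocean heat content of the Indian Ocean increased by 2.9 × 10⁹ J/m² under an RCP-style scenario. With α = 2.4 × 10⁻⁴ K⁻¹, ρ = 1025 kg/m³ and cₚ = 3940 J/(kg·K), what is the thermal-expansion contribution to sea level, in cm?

Δh = αQ/(ρcₚ) = 2.4×10⁻⁴ × 2.9×10⁹ / (1025 × 3940) ≈ 0.17234 m

17 cm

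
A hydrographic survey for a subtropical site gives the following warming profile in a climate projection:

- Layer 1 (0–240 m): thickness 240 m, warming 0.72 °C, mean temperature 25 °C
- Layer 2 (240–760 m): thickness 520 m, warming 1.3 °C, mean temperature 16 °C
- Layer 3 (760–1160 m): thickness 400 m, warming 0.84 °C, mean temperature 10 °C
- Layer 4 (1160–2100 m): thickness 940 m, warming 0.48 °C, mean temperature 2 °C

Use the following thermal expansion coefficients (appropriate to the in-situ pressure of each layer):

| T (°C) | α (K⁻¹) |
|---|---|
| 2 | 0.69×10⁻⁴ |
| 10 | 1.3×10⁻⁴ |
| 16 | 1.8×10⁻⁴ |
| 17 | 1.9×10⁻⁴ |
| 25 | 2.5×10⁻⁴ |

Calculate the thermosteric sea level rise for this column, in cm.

Δh ≈ 24.0 cm

Layer 1 at 25 °C → α = 2.5×10⁻⁴ K⁻¹
Layer 2 at 16 °C → α = 1.8×10⁻⁴ K⁻¹
Layer 3 at 10 °C → α = 1.3×10⁻⁴ K⁻¹
Layer 4 at 2 °C → α = 0.69×10⁻⁴ K⁻¹
0.72 × 2.5×10⁻⁴ × 240 = 0.04320 m
240–760 m: 1.3 × 520 × 1.8×10⁻⁴ = 0.12168 m
760–1160 m: 0.84 × 1.3×10⁻⁴ × 400 = 0.04368 m
Layer 4: 0.48 × 940 × 0.69×10⁻⁴ = 0.0311328 m
Δh = 0.04320 + 0.12168 + 0.04368 + 0.0311328 = 0.2396928 m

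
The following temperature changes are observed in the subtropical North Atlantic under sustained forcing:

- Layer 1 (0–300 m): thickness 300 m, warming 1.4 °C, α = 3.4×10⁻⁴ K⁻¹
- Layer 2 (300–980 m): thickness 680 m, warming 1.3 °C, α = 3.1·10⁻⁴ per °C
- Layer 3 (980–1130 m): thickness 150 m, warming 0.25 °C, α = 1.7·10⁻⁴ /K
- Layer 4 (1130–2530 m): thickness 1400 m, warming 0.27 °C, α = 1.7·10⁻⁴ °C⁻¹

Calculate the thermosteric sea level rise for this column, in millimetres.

about 490 mm

0–300 m: 300 × 1.4 × 3.4×10⁻⁴ = 0.14280 m
300–980 m: 680 × 3.1×10⁻⁴ × 1.3 = 0.27404 m
150 × 1.7×10⁻⁴ × 0.25 = 0.006375 m
Layer 4: 0.27 × 1400 × 1.7×10⁻⁴ = 0.06426 m
Δh = 0.14280 + 0.27404 + 0.006375 + 0.06426 = 0.487475 m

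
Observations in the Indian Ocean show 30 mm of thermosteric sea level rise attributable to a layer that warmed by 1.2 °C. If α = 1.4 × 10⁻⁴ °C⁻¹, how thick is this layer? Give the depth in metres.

H ≈ 179 m

H = Δh/(αΔT) = 0.03 / (1.4×10⁻⁴ × 1.2) ≈ 178.6 m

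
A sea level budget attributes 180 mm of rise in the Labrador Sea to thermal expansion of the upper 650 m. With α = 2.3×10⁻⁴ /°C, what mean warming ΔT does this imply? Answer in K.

1.20 K

ΔT = Δh/(αH) = 0.18 / (2.3×10⁻⁴ × 650) ≈ 1.204 K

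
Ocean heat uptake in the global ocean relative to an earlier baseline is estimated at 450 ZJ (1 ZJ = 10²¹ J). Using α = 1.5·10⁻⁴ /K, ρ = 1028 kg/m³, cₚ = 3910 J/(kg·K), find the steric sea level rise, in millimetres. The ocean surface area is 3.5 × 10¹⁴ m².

Per unit area: Q = 450×10²¹ / (3.5×10¹⁴) ≈ 1.286×10⁹ J/m²
Δh = αQ/(ρcₚ) = 1.5×10⁻⁴ × 1.286×10⁹ / (1028 × 3910) ≈ 0.047991 m

48.0 mm of thermosteric rise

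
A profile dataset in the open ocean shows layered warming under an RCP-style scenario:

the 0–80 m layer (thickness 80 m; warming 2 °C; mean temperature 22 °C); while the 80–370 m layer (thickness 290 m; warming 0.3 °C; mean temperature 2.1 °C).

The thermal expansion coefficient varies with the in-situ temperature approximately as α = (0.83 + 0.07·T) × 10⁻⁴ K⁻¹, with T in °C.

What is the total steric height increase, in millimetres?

Layer 1: α = (0.83 + 0.07×22)×10⁻⁴ = 2.37×10⁻⁴ K⁻¹
Layer 2: α = (0.83 + 0.07×2.1)×10⁻⁴ = 0.977×10⁻⁴ K⁻¹
0–80 m: 2 × 2.37×10⁻⁴ × 80 = 0.03792 m
0.3 × 0.977×10⁻⁴ × 290 = 0.0084999 m
Δh = 0.03792 + 0.0084999 = 0.0464199 m

46.4 mm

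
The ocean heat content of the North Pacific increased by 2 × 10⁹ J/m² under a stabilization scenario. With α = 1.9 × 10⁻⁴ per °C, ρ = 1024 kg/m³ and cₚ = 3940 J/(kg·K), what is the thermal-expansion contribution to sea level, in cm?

9.4 cm

Δh = αQ/(ρcₚ) = 1.9×10⁻⁴ × 2×10⁹ / (1024 × 3940) ≈ 0.094186 m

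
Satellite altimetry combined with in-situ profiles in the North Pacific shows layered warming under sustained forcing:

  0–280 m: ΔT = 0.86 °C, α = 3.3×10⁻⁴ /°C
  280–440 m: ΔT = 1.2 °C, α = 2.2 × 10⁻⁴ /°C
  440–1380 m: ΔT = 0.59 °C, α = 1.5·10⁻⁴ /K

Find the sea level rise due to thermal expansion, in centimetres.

Layer 1: 0.86 × 280 × 3.3×10⁻⁴ = 0.079464 m
Layer 2: 1.2 × 2.2×10⁻⁴ × 160 = 0.04224 m
440–1380 m: 0.59 × 1.5×10⁻⁴ × 940 = 0.08319 m
Δh = 0.079464 + 0.04224 + 0.08319 = 0.204894 m

about 20.5 cm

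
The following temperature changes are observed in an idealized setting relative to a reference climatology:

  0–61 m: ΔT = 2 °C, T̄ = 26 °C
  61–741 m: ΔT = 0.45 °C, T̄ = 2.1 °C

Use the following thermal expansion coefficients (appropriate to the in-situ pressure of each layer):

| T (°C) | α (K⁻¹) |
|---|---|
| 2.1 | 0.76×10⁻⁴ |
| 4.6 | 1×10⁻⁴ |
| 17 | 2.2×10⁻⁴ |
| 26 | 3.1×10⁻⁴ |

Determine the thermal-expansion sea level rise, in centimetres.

Layer 1 at 26 °C → α = 3.1×10⁻⁴ K⁻¹
Layer 2 at 2.1 °C → α = 0.76×10⁻⁴ K⁻¹
2 × 61 × 3.1×10⁻⁴ = 0.03782 m
61–741 m: 0.76×10⁻⁴ × 0.45 × 680 = 0.023256 m
Δh = 0.03782 + 0.023256 = 0.061076 m

6.1 cm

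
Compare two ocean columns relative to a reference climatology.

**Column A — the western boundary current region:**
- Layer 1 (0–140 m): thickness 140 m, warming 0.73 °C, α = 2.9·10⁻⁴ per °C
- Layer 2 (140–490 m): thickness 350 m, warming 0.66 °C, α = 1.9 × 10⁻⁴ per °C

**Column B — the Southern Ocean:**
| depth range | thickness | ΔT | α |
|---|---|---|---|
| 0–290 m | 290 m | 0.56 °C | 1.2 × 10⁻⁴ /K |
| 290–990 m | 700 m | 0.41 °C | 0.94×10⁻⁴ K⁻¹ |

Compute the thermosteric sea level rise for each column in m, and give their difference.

A Layer 1: 140 × 2.9×10⁻⁴ × 0.73 = 0.029638 m
A 140–490 m: 0.66 × 350 × 1.9×10⁻⁴ = 0.04389 m
A total: 0.073528 m
B 0–290 m: 1.2×10⁻⁴ × 290 × 0.56 = 0.019488 m
B 290–990 m: 700 × 0.94×10⁻⁴ × 0.41 = 0.026978 m
B total: 0.046466 m
Difference: 0.073528 − 0.046466 = 0.027062 m

Δh_A ≈ 0.074 m, Δh_B ≈ 0.046 m; difference ≈ 0.027 m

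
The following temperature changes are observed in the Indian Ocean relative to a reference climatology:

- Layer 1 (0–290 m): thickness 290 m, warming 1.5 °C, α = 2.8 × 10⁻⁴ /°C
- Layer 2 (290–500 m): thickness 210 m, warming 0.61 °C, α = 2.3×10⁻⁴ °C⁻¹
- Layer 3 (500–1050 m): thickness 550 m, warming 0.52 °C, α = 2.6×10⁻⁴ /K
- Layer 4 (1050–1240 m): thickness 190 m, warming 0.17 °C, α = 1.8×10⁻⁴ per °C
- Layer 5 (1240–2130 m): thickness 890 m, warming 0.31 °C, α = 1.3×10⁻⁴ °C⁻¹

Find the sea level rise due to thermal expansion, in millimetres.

267 mm of thermosteric rise

290 × 2.8×10⁻⁴ × 1.5 = 0.12180 m
Layer 2: 2.3×10⁻⁴ × 210 × 0.61 = 0.029463 m
2.6×10⁻⁴ × 0.52 × 550 = 0.07436 m
190 × 0.17 × 1.8×10⁻⁴ = 0.005814 m
1240–2130 m: 890 × 0.31 × 1.3×10⁻⁴ = 0.035867 m
Δh = 0.12180 + 0.029463 + 0.07436 + 0.005814 + 0.035867 = 0.267304 m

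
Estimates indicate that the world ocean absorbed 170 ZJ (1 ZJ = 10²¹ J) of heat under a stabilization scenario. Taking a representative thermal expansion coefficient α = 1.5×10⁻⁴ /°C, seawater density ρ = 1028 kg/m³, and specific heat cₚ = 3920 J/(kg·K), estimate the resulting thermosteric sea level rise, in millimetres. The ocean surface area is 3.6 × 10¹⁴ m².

about 17.6 mm

Per unit area: Q = 170×10²¹ / (3.6×10¹⁴) ≈ 4.722×10⁸ J/m²
Δh = αQ/(ρcₚ) = 1.5×10⁻⁴ × 4.722×10⁸ / (1028 × 3920) ≈ 0.017577 m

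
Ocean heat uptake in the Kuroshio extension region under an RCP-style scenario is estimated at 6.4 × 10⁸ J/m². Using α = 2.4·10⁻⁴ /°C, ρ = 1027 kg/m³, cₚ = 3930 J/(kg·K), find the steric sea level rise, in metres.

Δh = αQ/(ρcₚ) = 2.4×10⁻⁴ × 6.4×10⁸ / (1027 × 3930) ≈ 0.038056 m

Δh ≈ 0.0381 m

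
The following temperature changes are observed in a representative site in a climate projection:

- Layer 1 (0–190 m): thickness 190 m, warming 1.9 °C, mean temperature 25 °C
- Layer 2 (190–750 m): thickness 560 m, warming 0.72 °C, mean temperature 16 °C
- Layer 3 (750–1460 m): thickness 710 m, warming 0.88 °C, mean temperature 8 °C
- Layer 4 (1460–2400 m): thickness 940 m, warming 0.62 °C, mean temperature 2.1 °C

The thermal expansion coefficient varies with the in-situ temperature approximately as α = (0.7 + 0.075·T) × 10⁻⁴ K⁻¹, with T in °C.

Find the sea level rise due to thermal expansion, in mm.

Δh ≈ 301 mm

Layer 1: α = (0.7 + 0.075×25)×10⁻⁴ = 2.575×10⁻⁴ K⁻¹
Layer 2: α = (0.7 + 0.075×16)×10⁻⁴ = 1.9×10⁻⁴ K⁻¹
Layer 3: α = (0.7 + 0.075×8)×10⁻⁴ = 1.3×10⁻⁴ K⁻¹
Layer 4: α = (0.7 + 0.075×2.1)×10⁻⁴ = 0.8575×10⁻⁴ K⁻¹
Layer 1: 190 × 1.9 × 2.575×10⁻⁴ = 0.0929575 m
0.72 × 1.9×10⁻⁴ × 560 = 0.076608 m
Layer 3: 710 × 1.3×10⁻⁴ × 0.88 = 0.081224 m
Layer 4: 0.62 × 940 × 0.8575×10⁻⁴ = 0.0499751 m
Δh = 0.0929575 + 0.076608 + 0.081224 + 0.0499751 = 0.3007646 m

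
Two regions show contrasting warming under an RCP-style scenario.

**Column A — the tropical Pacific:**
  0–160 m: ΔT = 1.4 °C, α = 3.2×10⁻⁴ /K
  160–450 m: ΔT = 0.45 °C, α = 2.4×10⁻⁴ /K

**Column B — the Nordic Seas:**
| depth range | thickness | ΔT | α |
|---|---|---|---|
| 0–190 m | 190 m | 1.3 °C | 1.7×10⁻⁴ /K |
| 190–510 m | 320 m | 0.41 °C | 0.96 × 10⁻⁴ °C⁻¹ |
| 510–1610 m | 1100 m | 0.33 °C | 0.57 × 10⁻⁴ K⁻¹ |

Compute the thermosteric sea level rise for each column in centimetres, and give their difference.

A: 10.3 cm; B: 7.53 cm; difference 2.77 cm

A 160 × 1.4 × 3.2×10⁻⁴ = 0.07168 m
A 160–450 m: 290 × 0.45 × 2.4×10⁻⁴ = 0.03132 m
A total: 0.10300 m
B 1.3 × 190 × 1.7×10⁻⁴ = 0.04199 m
B 320 × 0.41 × 0.96×10⁻⁴ = 0.0125952 m
B Layer 3: 0.57×10⁻⁴ × 1100 × 0.33 = 0.020691 m
B total: 0.0752762 m
Difference: 0.10300 − 0.0752762 = 0.0277238 m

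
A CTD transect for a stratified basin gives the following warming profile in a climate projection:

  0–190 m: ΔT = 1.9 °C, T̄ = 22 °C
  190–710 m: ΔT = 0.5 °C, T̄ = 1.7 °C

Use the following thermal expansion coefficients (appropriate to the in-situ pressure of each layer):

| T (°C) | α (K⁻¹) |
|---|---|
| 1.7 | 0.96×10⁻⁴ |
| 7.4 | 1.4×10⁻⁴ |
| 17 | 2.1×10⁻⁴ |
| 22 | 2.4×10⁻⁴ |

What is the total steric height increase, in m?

Layer 1 at 22 °C → α = 2.4×10⁻⁴ K⁻¹
Layer 2 at 1.7 °C → α = 0.96×10⁻⁴ K⁻¹
0–190 m: 2.4×10⁻⁴ × 1.9 × 190 = 0.08664 m
Layer 2: 0.96×10⁻⁴ × 520 × 0.5 = 0.02496 m
Δh = 0.08664 + 0.02496 = 0.11160 m

0.112 m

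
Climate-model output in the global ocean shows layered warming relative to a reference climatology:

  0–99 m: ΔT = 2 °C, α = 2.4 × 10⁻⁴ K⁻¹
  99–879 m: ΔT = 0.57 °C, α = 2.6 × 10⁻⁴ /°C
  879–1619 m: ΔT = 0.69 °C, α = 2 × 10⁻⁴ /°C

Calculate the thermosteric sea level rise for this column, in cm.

0–99 m: 99 × 2 × 2.4×10⁻⁴ = 0.04752 m
2.6×10⁻⁴ × 780 × 0.57 = 0.115596 m
Layer 3: 740 × 0.69 × 2×10⁻⁴ = 0.10212 m
Δh = 0.04752 + 0.115596 + 0.10212 = 0.265236 m

Δh ≈ 27 cm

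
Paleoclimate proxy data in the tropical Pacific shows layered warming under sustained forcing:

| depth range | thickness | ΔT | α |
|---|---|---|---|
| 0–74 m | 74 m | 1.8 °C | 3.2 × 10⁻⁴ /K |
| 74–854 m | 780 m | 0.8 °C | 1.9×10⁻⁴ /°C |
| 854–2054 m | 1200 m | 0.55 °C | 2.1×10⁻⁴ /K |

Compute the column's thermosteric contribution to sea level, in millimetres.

Layer 1: 3.2×10⁻⁴ × 1.8 × 74 = 0.042624 m
Layer 2: 780 × 1.9×10⁻⁴ × 0.8 = 0.11856 m
854–2054 m: 1200 × 2.1×10⁻⁴ × 0.55 = 0.13860 m
Δh = 0.042624 + 0.11856 + 0.13860 = 0.299784 m

300 mm of thermosteric rise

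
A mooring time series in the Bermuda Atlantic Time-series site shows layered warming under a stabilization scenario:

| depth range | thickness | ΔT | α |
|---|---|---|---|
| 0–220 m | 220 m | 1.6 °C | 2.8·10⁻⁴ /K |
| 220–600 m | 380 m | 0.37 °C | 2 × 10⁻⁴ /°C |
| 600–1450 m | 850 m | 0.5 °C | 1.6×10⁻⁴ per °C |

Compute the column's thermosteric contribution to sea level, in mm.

about 195 mm

1.6 × 2.8×10⁻⁴ × 220 = 0.09856 m
Layer 2: 0.37 × 380 × 2×10⁻⁴ = 0.02812 m
0.5 × 850 × 1.6×10⁻⁴ = 0.06800 m
Δh = 0.09856 + 0.02812 + 0.06800 = 0.19468 m ≈ 195 mm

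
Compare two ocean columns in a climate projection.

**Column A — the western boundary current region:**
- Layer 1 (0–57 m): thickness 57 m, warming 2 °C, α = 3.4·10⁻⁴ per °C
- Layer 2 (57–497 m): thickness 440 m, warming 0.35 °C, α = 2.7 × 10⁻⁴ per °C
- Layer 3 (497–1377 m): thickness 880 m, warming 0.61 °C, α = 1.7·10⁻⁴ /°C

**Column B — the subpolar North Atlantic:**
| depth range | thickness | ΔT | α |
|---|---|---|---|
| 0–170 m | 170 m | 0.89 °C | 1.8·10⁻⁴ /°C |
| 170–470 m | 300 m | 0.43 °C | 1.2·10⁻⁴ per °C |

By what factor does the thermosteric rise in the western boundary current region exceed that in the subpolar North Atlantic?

≈ 4.02×

A 0–57 m: 3.4×10⁻⁴ × 2 × 57 = 0.03876 m
A 57–497 m: 0.35 × 440 × 2.7×10⁻⁴ = 0.04158 m
A 1.7×10⁻⁴ × 880 × 0.61 = 0.091256 m
A total: 0.171596 m
B 1.8×10⁻⁴ × 0.89 × 170 = 0.027234 m
B Layer 2: 0.43 × 1.2×10⁻⁴ × 300 = 0.01548 m
B total: 0.042714 m
Ratio: 0.171596 / 0.042714 ≈ 4.017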